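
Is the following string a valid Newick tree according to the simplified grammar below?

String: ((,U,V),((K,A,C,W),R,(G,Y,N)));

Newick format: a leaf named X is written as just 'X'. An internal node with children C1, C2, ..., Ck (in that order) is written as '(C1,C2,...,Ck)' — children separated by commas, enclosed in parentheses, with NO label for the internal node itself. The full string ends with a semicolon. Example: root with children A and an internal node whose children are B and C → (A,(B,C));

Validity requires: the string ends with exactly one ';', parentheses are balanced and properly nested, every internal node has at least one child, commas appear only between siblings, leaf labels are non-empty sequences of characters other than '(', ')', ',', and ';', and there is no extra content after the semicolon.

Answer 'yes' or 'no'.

Input: ((,U,V),((K,A,C,W),R,(G,Y,N)));
Paren balance: 5 '(' vs 5 ')' OK
Ends with single ';': True
Full parse: FAILS (empty leaf label at pos 2)
Valid: False

Answer: no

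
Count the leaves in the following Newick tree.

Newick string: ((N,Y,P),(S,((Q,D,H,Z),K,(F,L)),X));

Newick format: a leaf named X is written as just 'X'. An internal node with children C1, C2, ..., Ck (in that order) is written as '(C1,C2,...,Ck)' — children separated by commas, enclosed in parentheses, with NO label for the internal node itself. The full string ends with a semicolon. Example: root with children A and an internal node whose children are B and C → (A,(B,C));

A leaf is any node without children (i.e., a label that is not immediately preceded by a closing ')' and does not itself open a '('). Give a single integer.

Newick: ((N,Y,P),(S,((Q,D,H,Z),K,(F,L)),X));
Scan left-to-right; a leaf is any maximal label run not followed by '(':
  pos 2: leaf 'N' → count = 1
  pos 4: leaf 'Y' → count = 2
  pos 6: leaf 'P' → count = 3
  pos 10: leaf 'S' → count = 4
  pos 14: leaf 'Q' → count = 5
  pos 16: leaf 'D' → count = 6
  pos 18: leaf 'H' → count = 7
  pos 20: leaf 'Z' → count = 8
  pos 23: leaf 'K' → count = 9
  pos 26: leaf 'F' → count = 10
  pos 28: leaf 'L' → count = 11
  pos 32: leaf 'X' → count = 12
Total leaves: 12

Answer: 12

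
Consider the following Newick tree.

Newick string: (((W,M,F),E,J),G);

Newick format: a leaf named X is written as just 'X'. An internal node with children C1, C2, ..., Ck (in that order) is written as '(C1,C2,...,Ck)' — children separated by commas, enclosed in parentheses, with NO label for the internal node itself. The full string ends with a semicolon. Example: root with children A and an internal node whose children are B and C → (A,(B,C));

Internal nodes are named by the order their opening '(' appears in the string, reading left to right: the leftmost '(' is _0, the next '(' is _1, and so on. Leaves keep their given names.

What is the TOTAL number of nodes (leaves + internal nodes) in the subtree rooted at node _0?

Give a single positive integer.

Newick: (((W,M,F),E,J),G);
Locate _0: it is the '(' at position 0 (the 1st '(' reading left to right).
Query: subtree rooted at _0
_0: subtree_size = 1 + 8
  _1: subtree_size = 1 + 6
    _2: subtree_size = 1 + 3
      W: subtree_size = 1 + 0
      M: subtree_size = 1 + 0
      F: subtree_size = 1 + 0
    E: subtree_size = 1 + 0
    J: subtree_size = 1 + 0
  G: subtree_size = 1 + 0
Total subtree size of _0: 9

Answer: 9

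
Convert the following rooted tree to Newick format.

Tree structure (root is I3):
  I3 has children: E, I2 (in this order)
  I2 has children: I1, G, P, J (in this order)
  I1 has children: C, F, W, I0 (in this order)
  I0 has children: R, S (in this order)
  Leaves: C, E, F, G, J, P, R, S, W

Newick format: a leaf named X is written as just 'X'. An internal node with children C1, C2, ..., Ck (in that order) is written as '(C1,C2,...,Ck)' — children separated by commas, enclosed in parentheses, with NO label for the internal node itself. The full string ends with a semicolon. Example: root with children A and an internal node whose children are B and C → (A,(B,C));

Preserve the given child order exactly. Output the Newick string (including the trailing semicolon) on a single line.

internal I3 with children ['E', 'I2']
  leaf 'E' → 'E'
  internal I2 with children ['I1', 'G', 'P', 'J']
    internal I1 with children ['C', 'F', 'W', 'I0']
      leaf 'C' → 'C'
      leaf 'F' → 'F'
      leaf 'W' → 'W'
      internal I0 with children ['R', 'S']
        leaf 'R' → 'R'
        leaf 'S' → 'S'
      → '(R,S)'
    → '(C,F,W,(R,S))'
    leaf 'G' → 'G'
    leaf 'P' → 'P'
    leaf 'J' → 'J'
  → '((C,F,W,(R,S)),G,P,J)'
→ '(E,((C,F,W,(R,S)),G,P,J))'
Final: (E,((C,F,W,(R,S)),G,P,J));

Answer: (E,((C,F,W,(R,S)),G,P,J));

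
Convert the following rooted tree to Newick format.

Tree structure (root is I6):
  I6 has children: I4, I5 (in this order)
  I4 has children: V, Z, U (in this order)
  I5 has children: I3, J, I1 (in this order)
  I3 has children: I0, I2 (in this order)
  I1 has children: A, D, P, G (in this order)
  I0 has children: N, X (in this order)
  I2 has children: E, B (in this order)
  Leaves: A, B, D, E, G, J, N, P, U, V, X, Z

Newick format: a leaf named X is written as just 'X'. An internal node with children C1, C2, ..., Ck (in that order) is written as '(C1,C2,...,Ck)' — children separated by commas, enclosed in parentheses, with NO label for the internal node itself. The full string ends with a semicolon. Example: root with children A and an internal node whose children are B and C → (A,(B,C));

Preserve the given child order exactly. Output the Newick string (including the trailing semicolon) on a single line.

internal I6 with children ['I4', 'I5']
  internal I4 with children ['V', 'Z', 'U']
    leaf 'V' → 'V'
    leaf 'Z' → 'Z'
    leaf 'U' → 'U'
  → '(V,Z,U)'
  internal I5 with children ['I3', 'J', 'I1']
    internal I3 with children ['I0', 'I2']
      internal I0 with children ['N', 'X']
        leaf 'N' → 'N'
        leaf 'X' → 'X'
      → '(N,X)'
      internal I2 with children ['E', 'B']
        leaf 'E' → 'E'
        leaf 'B' → 'B'
      → '(E,B)'
    → '((N,X),(E,B))'
    leaf 'J' → 'J'
    internal I1 with children ['A', 'D', 'P', 'G']
      leaf 'A' → 'A'
      leaf 'D' → 'D'
      leaf 'P' → 'P'
      leaf 'G' → 'G'
    → '(A,D,P,G)'
  → '(((N,X),(E,B)),J,(A,D,P,G))'
→ '((V,Z,U),(((N,X),(E,B)),J,(A,D,P,G)))'
Final: ((V,Z,U),(((N,X),(E,B)),J,(A,D,P,G)));

Answer: ((V,Z,U),(((N,X),(E,B)),J,(A,D,P,G)));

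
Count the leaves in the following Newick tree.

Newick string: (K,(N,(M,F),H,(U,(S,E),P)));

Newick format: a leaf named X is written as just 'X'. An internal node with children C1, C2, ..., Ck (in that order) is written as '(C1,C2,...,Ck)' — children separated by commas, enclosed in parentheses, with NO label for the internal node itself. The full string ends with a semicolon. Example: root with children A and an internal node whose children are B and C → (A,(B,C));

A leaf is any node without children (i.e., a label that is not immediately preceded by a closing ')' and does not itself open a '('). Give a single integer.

Answer: 9

Derivation:
Newick: (K,(N,(M,F),H,(U,(S,E),P)));
Scan left-to-right; a leaf is any maximal label run not followed by '(':
  pos 1: leaf 'K' → count = 1
  pos 4: leaf 'N' → count = 2
  pos 7: leaf 'M' → count = 3
  pos 9: leaf 'F' → count = 4
  pos 12: leaf 'H' → count = 5
  pos 15: leaf 'U' → count = 6
  pos 18: leaf 'S' → count = 7
  pos 20: leaf 'E' → count = 8
  pos 23: leaf 'P' → count = 9
Total leaves: 9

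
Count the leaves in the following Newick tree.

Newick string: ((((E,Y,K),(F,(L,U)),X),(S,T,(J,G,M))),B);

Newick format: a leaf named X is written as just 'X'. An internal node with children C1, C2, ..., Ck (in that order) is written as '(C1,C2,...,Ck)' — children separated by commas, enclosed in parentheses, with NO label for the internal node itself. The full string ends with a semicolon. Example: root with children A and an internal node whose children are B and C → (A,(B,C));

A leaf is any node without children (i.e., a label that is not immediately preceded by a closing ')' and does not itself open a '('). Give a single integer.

Newick: ((((E,Y,K),(F,(L,U)),X),(S,T,(J,G,M))),B);
Scan left-to-right; a leaf is any maximal label run not followed by '(':
  pos 4: leaf 'E' → count = 1
  pos 6: leaf 'Y' → count = 2
  pos 8: leaf 'K' → count = 3
  pos 12: leaf 'F' → count = 4
  pos 15: leaf 'L' → count = 5
  pos 17: leaf 'U' → count = 6
  pos 21: leaf 'X' → count = 7
  pos 25: leaf 'S' → count = 8
  pos 27: leaf 'T' → count = 9
  pos 30: leaf 'J' → count = 10
  pos 32: leaf 'G' → count = 11
  pos 34: leaf 'M' → count = 12
  pos 39: leaf 'B' → count = 13
Total leaves: 13

Answer: 13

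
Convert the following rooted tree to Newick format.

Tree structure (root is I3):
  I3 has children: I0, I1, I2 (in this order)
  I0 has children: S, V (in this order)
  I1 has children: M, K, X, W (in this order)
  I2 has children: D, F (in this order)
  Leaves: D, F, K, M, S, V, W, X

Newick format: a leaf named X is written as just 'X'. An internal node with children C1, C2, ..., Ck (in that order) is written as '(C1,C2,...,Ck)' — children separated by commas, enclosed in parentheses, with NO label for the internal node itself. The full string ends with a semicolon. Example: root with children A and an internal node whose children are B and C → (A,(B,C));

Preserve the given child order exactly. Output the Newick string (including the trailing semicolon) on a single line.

Answer: ((S,V),(M,K,X,W),(D,F));

Derivation:
internal I3 with children ['I0', 'I1', 'I2']
  internal I0 with children ['S', 'V']
    leaf 'S' → 'S'
    leaf 'V' → 'V'
  → '(S,V)'
  internal I1 with children ['M', 'K', 'X', 'W']
    leaf 'M' → 'M'
    leaf 'K' → 'K'
    leaf 'X' → 'X'
    leaf 'W' → 'W'
  → '(M,K,X,W)'
  internal I2 with children ['D', 'F']
    leaf 'D' → 'D'
    leaf 'F' → 'F'
  → '(D,F)'
→ '((S,V),(M,K,X,W),(D,F))'
Final: ((S,V),(M,K,X,W),(D,F));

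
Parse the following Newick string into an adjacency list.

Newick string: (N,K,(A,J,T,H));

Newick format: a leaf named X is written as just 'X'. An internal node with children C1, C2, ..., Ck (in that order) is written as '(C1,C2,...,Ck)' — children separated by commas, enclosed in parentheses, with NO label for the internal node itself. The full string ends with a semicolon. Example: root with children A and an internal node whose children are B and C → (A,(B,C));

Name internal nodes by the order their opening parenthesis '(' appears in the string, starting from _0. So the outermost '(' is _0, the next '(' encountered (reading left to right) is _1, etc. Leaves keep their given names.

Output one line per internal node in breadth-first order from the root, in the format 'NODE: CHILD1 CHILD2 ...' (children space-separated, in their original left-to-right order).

Input: (N,K,(A,J,T,H));
Scanning left-to-right, naming '(' by encounter order:
  pos 0: '(' -> open internal node _0 (depth 1)
  pos 5: '(' -> open internal node _1 (depth 2)
  pos 13: ')' -> close internal node _1 (now at depth 1)
  pos 14: ')' -> close internal node _0 (now at depth 0)
Total internal nodes: 2
BFS adjacency from root:
  _0: N K _1
  _1: A J T H

Answer: _0: N K _1
_1: A J T H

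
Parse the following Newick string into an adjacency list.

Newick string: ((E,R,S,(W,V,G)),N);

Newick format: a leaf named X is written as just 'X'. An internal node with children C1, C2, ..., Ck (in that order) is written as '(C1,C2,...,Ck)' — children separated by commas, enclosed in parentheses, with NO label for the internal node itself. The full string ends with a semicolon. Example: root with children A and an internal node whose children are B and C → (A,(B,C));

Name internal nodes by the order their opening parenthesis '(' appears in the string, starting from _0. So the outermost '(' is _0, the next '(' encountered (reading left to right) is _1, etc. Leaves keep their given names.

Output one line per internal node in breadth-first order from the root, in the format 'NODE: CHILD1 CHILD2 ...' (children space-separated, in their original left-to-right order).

Answer: _0: _1 N
_1: E R S _2
_2: W V G

Derivation:
Input: ((E,R,S,(W,V,G)),N);
Scanning left-to-right, naming '(' by encounter order:
  pos 0: '(' -> open internal node _0 (depth 1)
  pos 1: '(' -> open internal node _1 (depth 2)
  pos 8: '(' -> open internal node _2 (depth 3)
  pos 14: ')' -> close internal node _2 (now at depth 2)
  pos 15: ')' -> close internal node _1 (now at depth 1)
  pos 18: ')' -> close internal node _0 (now at depth 0)
Total internal nodes: 3
BFS adjacency from root:
  _0: _1 N
  _1: E R S _2
  _2: W V G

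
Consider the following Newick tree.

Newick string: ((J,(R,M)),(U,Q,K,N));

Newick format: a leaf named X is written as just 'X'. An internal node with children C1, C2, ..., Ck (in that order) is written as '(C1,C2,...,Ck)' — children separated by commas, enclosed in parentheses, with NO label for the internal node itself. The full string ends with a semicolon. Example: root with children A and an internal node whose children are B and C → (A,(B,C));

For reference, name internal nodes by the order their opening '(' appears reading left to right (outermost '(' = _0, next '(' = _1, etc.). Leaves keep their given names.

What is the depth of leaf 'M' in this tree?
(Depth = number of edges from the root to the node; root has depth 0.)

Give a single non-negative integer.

Newick: ((J,(R,M)),(U,Q,K,N));
Naming internals by '(' encounter order: outermost '(' = _0, next = _1, ...
Query node: M
Path from root: _0 -> _1 -> _2 -> M
Depth of M: 3 (number of edges from root)

Answer: 3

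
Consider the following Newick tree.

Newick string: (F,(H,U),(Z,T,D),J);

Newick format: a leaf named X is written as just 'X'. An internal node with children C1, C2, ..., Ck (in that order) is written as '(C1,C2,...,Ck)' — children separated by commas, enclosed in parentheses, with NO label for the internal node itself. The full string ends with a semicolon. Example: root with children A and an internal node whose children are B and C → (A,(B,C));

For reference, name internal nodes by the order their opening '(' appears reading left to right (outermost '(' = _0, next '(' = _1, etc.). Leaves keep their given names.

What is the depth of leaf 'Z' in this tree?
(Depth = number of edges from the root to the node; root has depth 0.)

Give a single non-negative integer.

Newick: (F,(H,U),(Z,T,D),J);
Naming internals by '(' encounter order: outermost '(' = _0, next = _1, ...
Query node: Z
Path from root: _0 -> _2 -> Z
Depth of Z: 2 (number of edges from root)

Answer: 2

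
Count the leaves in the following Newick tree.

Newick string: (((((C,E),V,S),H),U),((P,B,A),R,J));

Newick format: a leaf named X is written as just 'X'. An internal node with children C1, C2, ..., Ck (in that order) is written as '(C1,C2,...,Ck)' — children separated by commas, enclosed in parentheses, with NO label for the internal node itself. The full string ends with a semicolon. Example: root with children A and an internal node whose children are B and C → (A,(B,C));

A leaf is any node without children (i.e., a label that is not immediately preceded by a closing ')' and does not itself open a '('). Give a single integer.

Answer: 11

Derivation:
Newick: (((((C,E),V,S),H),U),((P,B,A),R,J));
Scan left-to-right; a leaf is any maximal label run not followed by '(':
  pos 5: leaf 'C' → count = 1
  pos 7: leaf 'E' → count = 2
  pos 10: leaf 'V' → count = 3
  pos 12: leaf 'S' → count = 4
  pos 15: leaf 'H' → count = 5
  pos 18: leaf 'U' → count = 6
  pos 23: leaf 'P' → count = 7
  pos 25: leaf 'B' → count = 8
  pos 27: leaf 'A' → count = 9
  pos 30: leaf 'R' → count = 10
  pos 32: leaf 'J' → count = 11
Total leaves: 11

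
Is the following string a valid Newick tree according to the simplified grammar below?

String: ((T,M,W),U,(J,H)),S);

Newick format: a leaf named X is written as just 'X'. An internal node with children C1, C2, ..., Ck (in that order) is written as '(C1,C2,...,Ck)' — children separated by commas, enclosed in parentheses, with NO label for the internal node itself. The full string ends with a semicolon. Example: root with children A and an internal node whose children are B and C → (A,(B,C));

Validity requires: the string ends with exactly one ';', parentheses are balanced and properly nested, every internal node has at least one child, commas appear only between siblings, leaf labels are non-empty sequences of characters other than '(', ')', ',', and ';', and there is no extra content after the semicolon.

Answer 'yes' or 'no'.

Answer: no

Derivation:
Input: ((T,M,W),U,(J,H)),S);
Paren balance: 3 '(' vs 4 ')' MISMATCH
Ends with single ';': True
Full parse: FAILS (extra content after tree at pos 17)
Valid: False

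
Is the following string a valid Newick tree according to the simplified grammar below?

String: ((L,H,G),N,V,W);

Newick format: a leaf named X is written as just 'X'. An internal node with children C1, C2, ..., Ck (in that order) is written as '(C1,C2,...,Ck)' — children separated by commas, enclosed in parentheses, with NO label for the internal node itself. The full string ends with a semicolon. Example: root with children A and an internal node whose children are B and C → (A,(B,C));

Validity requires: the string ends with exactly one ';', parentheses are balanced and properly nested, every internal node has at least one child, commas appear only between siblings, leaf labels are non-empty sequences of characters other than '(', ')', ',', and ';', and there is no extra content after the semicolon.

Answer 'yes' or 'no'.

Input: ((L,H,G),N,V,W);
Paren balance: 2 '(' vs 2 ')' OK
Ends with single ';': True
Full parse: OK
Valid: True

Answer: yes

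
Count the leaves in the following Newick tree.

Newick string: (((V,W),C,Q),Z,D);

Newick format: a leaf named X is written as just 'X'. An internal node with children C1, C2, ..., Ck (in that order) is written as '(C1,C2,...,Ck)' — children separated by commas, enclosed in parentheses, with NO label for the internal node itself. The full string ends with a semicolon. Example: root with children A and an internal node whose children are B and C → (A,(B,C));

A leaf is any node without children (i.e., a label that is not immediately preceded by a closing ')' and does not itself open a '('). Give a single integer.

Answer: 6

Derivation:
Newick: (((V,W),C,Q),Z,D);
Scan left-to-right; a leaf is any maximal label run not followed by '(':
  pos 3: leaf 'V' → count = 1
  pos 5: leaf 'W' → count = 2
  pos 8: leaf 'C' → count = 3
  pos 10: leaf 'Q' → count = 4
  pos 13: leaf 'Z' → count = 5
  pos 15: leaf 'D' → count = 6
Total leaves: 6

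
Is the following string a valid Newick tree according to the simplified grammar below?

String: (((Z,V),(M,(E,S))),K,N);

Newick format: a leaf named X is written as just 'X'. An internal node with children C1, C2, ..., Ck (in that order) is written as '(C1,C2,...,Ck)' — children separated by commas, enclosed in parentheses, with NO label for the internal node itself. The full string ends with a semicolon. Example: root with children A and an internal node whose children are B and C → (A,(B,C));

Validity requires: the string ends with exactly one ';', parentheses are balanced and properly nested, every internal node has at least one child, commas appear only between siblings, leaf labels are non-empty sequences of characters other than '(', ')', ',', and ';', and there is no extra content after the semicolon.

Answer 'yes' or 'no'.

Input: (((Z,V),(M,(E,S))),K,N);
Paren balance: 5 '(' vs 5 ')' OK
Ends with single ';': True
Full parse: OK
Valid: True

Answer: yes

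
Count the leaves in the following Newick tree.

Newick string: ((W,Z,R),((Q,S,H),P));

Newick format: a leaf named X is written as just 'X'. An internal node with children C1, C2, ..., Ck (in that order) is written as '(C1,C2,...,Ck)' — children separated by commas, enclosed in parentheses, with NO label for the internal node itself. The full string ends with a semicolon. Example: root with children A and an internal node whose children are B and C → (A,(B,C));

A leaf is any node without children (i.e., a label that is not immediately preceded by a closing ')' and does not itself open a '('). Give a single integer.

Newick: ((W,Z,R),((Q,S,H),P));
Scan left-to-right; a leaf is any maximal label run not followed by '(':
  pos 2: leaf 'W' → count = 1
  pos 4: leaf 'Z' → count = 2
  pos 6: leaf 'R' → count = 3
  pos 11: leaf 'Q' → count = 4
  pos 13: leaf 'S' → count = 5
  pos 15: leaf 'H' → count = 6
  pos 18: leaf 'P' → count = 7
Total leaves: 7

Answer: 7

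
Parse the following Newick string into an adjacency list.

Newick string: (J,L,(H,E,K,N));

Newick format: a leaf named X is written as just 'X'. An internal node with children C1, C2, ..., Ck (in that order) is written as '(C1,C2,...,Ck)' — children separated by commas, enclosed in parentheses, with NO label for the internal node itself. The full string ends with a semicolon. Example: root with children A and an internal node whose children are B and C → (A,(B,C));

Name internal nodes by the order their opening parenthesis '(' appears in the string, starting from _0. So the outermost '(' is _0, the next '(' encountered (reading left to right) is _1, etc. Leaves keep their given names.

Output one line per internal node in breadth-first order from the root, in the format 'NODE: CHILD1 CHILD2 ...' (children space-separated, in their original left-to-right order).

Input: (J,L,(H,E,K,N));
Scanning left-to-right, naming '(' by encounter order:
  pos 0: '(' -> open internal node _0 (depth 1)
  pos 5: '(' -> open internal node _1 (depth 2)
  pos 13: ')' -> close internal node _1 (now at depth 1)
  pos 14: ')' -> close internal node _0 (now at depth 0)
Total internal nodes: 2
BFS adjacency from root:
  _0: J L _1
  _1: H E K N

Answer: _0: J L _1
_1: H E K N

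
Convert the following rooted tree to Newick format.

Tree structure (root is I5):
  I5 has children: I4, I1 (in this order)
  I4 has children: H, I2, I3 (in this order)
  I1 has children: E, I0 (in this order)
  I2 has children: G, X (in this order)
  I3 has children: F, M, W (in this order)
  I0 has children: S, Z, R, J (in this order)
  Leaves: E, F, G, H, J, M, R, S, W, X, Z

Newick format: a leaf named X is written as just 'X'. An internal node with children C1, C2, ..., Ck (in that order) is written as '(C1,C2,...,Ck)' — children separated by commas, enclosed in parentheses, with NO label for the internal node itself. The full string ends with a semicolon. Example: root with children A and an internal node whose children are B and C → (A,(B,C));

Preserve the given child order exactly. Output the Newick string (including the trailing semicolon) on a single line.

Answer: ((H,(G,X),(F,M,W)),(E,(S,Z,R,J)));

Derivation:
internal I5 with children ['I4', 'I1']
  internal I4 with children ['H', 'I2', 'I3']
    leaf 'H' → 'H'
    internal I2 with children ['G', 'X']
      leaf 'G' → 'G'
      leaf 'X' → 'X'
    → '(G,X)'
    internal I3 with children ['F', 'M', 'W']
      leaf 'F' → 'F'
      leaf 'M' → 'M'
      leaf 'W' → 'W'
    → '(F,M,W)'
  → '(H,(G,X),(F,M,W))'
  internal I1 with children ['E', 'I0']
    leaf 'E' → 'E'
    internal I0 with children ['S', 'Z', 'R', 'J']
      leaf 'S' → 'S'
      leaf 'Z' → 'Z'
      leaf 'R' → 'R'
      leaf 'J' → 'J'
    → '(S,Z,R,J)'
  → '(E,(S,Z,R,J))'
→ '((H,(G,X),(F,M,W)),(E,(S,Z,R,J)))'
Final: ((H,(G,X),(F,M,W)),(E,(S,Z,R,J)));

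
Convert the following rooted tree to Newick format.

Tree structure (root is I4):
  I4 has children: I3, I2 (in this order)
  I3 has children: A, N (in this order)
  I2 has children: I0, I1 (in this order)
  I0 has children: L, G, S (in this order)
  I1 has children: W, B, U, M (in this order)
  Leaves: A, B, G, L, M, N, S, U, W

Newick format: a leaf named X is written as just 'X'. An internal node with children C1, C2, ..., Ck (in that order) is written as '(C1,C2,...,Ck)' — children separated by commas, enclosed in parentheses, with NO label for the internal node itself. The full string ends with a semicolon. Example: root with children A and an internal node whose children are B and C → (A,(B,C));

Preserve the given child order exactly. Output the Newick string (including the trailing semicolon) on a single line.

Answer: ((A,N),((L,G,S),(W,B,U,M)));

Derivation:
internal I4 with children ['I3', 'I2']
  internal I3 with children ['A', 'N']
    leaf 'A' → 'A'
    leaf 'N' → 'N'
  → '(A,N)'
  internal I2 with children ['I0', 'I1']
    internal I0 with children ['L', 'G', 'S']
      leaf 'L' → 'L'
      leaf 'G' → 'G'
      leaf 'S' → 'S'
    → '(L,G,S)'
    internal I1 with children ['W', 'B', 'U', 'M']
      leaf 'W' → 'W'
      leaf 'B' → 'B'
      leaf 'U' → 'U'
      leaf 'M' → 'M'
    → '(W,B,U,M)'
  → '((L,G,S),(W,B,U,M))'
→ '((A,N),((L,G,S),(W,B,U,M)))'
Final: ((A,N),((L,G,S),(W,B,U,M)));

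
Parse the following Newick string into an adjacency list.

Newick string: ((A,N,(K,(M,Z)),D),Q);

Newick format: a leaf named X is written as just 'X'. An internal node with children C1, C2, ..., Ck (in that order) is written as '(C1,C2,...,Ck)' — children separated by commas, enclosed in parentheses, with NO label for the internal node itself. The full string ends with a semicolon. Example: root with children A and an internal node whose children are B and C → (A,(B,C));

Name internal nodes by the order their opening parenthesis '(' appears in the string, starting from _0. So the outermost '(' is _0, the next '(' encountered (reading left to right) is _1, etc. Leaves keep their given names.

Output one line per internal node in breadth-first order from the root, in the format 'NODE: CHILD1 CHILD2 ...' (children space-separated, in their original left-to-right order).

Answer: _0: _1 Q
_1: A N _2 D
_2: K _3
_3: M Z

Derivation:
Input: ((A,N,(K,(M,Z)),D),Q);
Scanning left-to-right, naming '(' by encounter order:
  pos 0: '(' -> open internal node _0 (depth 1)
  pos 1: '(' -> open internal node _1 (depth 2)
  pos 6: '(' -> open internal node _2 (depth 3)
  pos 9: '(' -> open internal node _3 (depth 4)
  pos 13: ')' -> close internal node _3 (now at depth 3)
  pos 14: ')' -> close internal node _2 (now at depth 2)
  pos 17: ')' -> close internal node _1 (now at depth 1)
  pos 20: ')' -> close internal node _0 (now at depth 0)
Total internal nodes: 4
BFS adjacency from root:
  _0: _1 Q
  _1: A N _2 D
  _2: K _3
  _3: M Z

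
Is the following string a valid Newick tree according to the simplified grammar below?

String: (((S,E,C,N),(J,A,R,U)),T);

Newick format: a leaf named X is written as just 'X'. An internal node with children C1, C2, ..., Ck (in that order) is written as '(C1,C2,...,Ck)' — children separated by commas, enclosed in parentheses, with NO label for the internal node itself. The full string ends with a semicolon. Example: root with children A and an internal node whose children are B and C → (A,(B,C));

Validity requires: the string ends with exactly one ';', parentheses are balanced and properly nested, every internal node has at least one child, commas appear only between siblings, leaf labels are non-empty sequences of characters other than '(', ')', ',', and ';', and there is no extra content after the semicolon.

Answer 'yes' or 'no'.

Input: (((S,E,C,N),(J,A,R,U)),T);
Paren balance: 4 '(' vs 4 ')' OK
Ends with single ';': True
Full parse: OK
Valid: True

Answer: yes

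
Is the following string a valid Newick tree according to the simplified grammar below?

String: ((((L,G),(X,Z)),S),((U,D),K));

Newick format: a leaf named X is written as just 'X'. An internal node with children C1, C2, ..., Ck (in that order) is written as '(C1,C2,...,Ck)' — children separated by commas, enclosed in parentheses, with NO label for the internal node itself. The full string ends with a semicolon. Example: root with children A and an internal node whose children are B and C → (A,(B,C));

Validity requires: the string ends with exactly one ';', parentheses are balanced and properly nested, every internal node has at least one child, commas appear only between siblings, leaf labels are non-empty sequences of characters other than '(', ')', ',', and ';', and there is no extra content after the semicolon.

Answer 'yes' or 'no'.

Input: ((((L,G),(X,Z)),S),((U,D),K));
Paren balance: 7 '(' vs 7 ')' OK
Ends with single ';': True
Full parse: OK
Valid: True

Answer: yes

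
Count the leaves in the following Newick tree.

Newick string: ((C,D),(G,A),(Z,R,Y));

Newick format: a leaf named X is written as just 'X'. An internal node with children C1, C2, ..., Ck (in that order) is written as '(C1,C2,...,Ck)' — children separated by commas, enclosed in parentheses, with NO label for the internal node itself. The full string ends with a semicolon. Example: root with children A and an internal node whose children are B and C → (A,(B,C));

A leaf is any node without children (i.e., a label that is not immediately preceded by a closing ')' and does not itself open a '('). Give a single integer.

Newick: ((C,D),(G,A),(Z,R,Y));
Scan left-to-right; a leaf is any maximal label run not followed by '(':
  pos 2: leaf 'C' → count = 1
  pos 4: leaf 'D' → count = 2
  pos 8: leaf 'G' → count = 3
  pos 10: leaf 'A' → count = 4
  pos 14: leaf 'Z' → count = 5
  pos 16: leaf 'R' → count = 6
  pos 18: leaf 'Y' → count = 7
Total leaves: 7

Answer: 7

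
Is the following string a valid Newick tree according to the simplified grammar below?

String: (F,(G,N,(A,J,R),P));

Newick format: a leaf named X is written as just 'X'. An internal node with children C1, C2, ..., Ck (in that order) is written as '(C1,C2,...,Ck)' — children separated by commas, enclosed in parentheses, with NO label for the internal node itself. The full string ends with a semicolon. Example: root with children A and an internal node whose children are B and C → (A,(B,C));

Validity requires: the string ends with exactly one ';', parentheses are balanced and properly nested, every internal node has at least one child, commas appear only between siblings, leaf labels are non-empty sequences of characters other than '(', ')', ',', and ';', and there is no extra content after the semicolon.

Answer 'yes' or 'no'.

Input: (F,(G,N,(A,J,R),P));
Paren balance: 3 '(' vs 3 ')' OK
Ends with single ';': True
Full parse: OK
Valid: True

Answer: yes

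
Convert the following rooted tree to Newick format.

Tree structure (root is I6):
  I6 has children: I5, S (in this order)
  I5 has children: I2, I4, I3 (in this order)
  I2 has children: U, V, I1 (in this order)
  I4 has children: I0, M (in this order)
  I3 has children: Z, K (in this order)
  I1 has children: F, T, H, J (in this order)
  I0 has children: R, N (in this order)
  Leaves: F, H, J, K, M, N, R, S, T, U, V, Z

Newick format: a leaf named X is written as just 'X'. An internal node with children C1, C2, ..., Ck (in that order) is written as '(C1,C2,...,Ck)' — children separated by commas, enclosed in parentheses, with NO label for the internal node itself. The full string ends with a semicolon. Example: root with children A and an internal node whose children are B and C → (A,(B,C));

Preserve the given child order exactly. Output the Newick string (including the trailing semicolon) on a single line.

Answer: (((U,V,(F,T,H,J)),((R,N),M),(Z,K)),S);

Derivation:
internal I6 with children ['I5', 'S']
  internal I5 with children ['I2', 'I4', 'I3']
    internal I2 with children ['U', 'V', 'I1']
      leaf 'U' → 'U'
      leaf 'V' → 'V'
      internal I1 with children ['F', 'T', 'H', 'J']
        leaf 'F' → 'F'
        leaf 'T' → 'T'
        leaf 'H' → 'H'
        leaf 'J' → 'J'
      → '(F,T,H,J)'
    → '(U,V,(F,T,H,J))'
    internal I4 with children ['I0', 'M']
      internal I0 with children ['R', 'N']
        leaf 'R' → 'R'
        leaf 'N' → 'N'
      → '(R,N)'
      leaf 'M' → 'M'
    → '((R,N),M)'
    internal I3 with children ['Z', 'K']
      leaf 'Z' → 'Z'
      leaf 'K' → 'K'
    → '(Z,K)'
  → '((U,V,(F,T,H,J)),((R,N),M),(Z,K))'
  leaf 'S' → 'S'
→ '(((U,V,(F,T,H,J)),((R,N),M),(Z,K)),S)'
Final: (((U,V,(F,T,H,J)),((R,N),M),(Z,K)),S);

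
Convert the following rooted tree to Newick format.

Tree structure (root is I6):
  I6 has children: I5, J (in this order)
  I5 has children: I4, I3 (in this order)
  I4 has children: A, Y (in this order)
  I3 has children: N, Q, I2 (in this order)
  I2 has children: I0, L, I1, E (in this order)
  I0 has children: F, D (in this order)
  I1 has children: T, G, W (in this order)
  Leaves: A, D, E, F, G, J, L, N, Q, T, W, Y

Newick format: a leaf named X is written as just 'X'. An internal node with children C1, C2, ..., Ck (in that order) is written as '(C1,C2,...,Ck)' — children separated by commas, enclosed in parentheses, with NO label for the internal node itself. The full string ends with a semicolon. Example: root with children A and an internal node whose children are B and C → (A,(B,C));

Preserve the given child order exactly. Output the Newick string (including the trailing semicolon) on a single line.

internal I6 with children ['I5', 'J']
  internal I5 with children ['I4', 'I3']
    internal I4 with children ['A', 'Y']
      leaf 'A' → 'A'
      leaf 'Y' → 'Y'
    → '(A,Y)'
    internal I3 with children ['N', 'Q', 'I2']
      leaf 'N' → 'N'
      leaf 'Q' → 'Q'
      internal I2 with children ['I0', 'L', 'I1', 'E']
        internal I0 with children ['F', 'D']
          leaf 'F' → 'F'
          leaf 'D' → 'D'
        → '(F,D)'
        leaf 'L' → 'L'
        internal I1 with children ['T', 'G', 'W']
          leaf 'T' → 'T'
          leaf 'G' → 'G'
          leaf 'W' → 'W'
        → '(T,G,W)'
        leaf 'E' → 'E'
      → '((F,D),L,(T,G,W),E)'
    → '(N,Q,((F,D),L,(T,G,W),E))'
  → '((A,Y),(N,Q,((F,D),L,(T,G,W),E)))'
  leaf 'J' → 'J'
→ '(((A,Y),(N,Q,((F,D),L,(T,G,W),E))),J)'
Final: (((A,Y),(N,Q,((F,D),L,(T,G,W),E))),J);

Answer: (((A,Y),(N,Q,((F,D),L,(T,G,W),E))),J);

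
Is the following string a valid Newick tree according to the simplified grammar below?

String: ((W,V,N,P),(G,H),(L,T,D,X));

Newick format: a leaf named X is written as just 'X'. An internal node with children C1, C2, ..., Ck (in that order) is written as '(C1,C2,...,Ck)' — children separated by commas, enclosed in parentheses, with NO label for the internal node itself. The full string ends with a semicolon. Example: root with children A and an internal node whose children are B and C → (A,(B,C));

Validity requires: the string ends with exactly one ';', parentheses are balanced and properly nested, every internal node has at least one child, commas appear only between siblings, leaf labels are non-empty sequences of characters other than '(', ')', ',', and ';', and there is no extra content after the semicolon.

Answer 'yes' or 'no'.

Answer: yes

Derivation:
Input: ((W,V,N,P),(G,H),(L,T,D,X));
Paren balance: 4 '(' vs 4 ')' OK
Ends with single ';': True
Full parse: OK
Valid: True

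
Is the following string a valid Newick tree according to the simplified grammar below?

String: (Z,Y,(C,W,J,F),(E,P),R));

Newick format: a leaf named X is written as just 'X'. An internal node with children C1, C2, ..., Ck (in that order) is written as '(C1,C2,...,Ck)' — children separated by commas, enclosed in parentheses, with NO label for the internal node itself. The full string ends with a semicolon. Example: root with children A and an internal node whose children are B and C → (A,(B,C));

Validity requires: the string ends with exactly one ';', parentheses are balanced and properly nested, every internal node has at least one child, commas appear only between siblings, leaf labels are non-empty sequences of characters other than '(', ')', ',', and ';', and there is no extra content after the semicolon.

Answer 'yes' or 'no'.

Input: (Z,Y,(C,W,J,F),(E,P),R));
Paren balance: 3 '(' vs 4 ')' MISMATCH
Ends with single ';': True
Full parse: FAILS (extra content after tree at pos 23)
Valid: False

Answer: no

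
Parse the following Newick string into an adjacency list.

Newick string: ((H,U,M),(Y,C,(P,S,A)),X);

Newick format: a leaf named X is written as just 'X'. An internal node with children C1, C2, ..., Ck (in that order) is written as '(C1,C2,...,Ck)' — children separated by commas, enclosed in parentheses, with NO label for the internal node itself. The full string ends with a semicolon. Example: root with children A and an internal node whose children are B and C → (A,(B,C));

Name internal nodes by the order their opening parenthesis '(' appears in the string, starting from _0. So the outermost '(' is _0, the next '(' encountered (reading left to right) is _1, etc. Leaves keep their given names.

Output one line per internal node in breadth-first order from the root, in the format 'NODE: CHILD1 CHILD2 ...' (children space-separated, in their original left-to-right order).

Input: ((H,U,M),(Y,C,(P,S,A)),X);
Scanning left-to-right, naming '(' by encounter order:
  pos 0: '(' -> open internal node _0 (depth 1)
  pos 1: '(' -> open internal node _1 (depth 2)
  pos 7: ')' -> close internal node _1 (now at depth 1)
  pos 9: '(' -> open internal node _2 (depth 2)
  pos 14: '(' -> open internal node _3 (depth 3)
  pos 20: ')' -> close internal node _3 (now at depth 2)
  pos 21: ')' -> close internal node _2 (now at depth 1)
  pos 24: ')' -> close internal node _0 (now at depth 0)
Total internal nodes: 4
BFS adjacency from root:
  _0: _1 _2 X
  _1: H U M
  _2: Y C _3
  _3: P S A

Answer: _0: _1 _2 X
_1: H U M
_2: Y C _3
_3: P S A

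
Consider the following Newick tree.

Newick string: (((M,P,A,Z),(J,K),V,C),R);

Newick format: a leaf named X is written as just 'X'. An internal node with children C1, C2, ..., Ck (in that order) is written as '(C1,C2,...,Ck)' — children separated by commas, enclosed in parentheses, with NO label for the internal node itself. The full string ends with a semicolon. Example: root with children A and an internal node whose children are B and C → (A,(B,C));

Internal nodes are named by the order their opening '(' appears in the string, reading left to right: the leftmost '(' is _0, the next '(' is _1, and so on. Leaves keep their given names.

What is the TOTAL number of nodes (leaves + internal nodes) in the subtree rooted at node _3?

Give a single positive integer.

Newick: (((M,P,A,Z),(J,K),V,C),R);
Locate _3: it is the '(' at position 12 (the 4th '(' reading left to right).
Query: subtree rooted at _3
_3: subtree_size = 1 + 2
  J: subtree_size = 1 + 0
  K: subtree_size = 1 + 0
Total subtree size of _3: 3

Answer: 3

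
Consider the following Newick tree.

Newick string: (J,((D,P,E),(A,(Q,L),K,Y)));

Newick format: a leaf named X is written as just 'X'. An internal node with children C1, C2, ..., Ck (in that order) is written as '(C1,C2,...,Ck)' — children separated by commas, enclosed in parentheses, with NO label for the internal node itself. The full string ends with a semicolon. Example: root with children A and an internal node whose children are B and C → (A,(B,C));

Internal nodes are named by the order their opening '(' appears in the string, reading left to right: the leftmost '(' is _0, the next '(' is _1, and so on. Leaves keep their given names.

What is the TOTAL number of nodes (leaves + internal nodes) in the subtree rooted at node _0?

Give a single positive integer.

Answer: 14

Derivation:
Newick: (J,((D,P,E),(A,(Q,L),K,Y)));
Locate _0: it is the '(' at position 0 (the 1st '(' reading left to right).
Query: subtree rooted at _0
_0: subtree_size = 1 + 13
  J: subtree_size = 1 + 0
  _1: subtree_size = 1 + 11
    _2: subtree_size = 1 + 3
      D: subtree_size = 1 + 0
      P: subtree_size = 1 + 0
      E: subtree_size = 1 + 0
    _3: subtree_size = 1 + 6
      A: subtree_size = 1 + 0
      _4: subtree_size = 1 + 2
        Q: subtree_size = 1 + 0
        L: subtree_size = 1 + 0
      K: subtree_size = 1 + 0
      Y: subtree_size = 1 + 0
Total subtree size of _0: 14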